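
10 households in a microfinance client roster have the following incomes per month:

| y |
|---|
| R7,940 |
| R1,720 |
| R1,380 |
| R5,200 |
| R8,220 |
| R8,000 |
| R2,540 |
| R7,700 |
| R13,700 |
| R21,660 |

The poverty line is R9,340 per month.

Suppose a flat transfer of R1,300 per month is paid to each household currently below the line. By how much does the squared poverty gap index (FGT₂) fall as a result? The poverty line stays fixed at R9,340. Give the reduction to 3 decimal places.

Before: below the line — R1,380, R1,720, R2,540, R5,200, R7,700, R7,940, R8,000, R8,220; squared poverty gap index (FGT₂) = 0.22067.
After the R1,300 transfer: below the line — R2,680, R3,020, R3,840, R6,500, R9,000, R9,240, R9,300; squared poverty gap index (FGT₂) = 0.14070.
Reduction = 0.22067 − 0.14070 = 0.080.

0.080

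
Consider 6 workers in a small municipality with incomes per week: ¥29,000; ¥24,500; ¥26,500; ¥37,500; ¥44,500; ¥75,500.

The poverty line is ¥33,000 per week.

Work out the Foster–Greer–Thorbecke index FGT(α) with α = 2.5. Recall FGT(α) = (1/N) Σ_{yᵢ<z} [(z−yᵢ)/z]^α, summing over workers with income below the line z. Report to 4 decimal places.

0.0093

Incomes under z: ¥24,500, ¥26,500, ¥29,000 (q = 3 of N = 6).
Shortfall ratios: (33000−24500)/33000 = 0.2576; (33000−26500)/33000 = 0.1970; (33000−29000)/33000 = 0.1212.
Raised to α = 2.5: 0.03367; 0.01722; 0.00512.
Sum = 0.056005; FGT(2.5) = 0.056005 / 6 = 0.0093.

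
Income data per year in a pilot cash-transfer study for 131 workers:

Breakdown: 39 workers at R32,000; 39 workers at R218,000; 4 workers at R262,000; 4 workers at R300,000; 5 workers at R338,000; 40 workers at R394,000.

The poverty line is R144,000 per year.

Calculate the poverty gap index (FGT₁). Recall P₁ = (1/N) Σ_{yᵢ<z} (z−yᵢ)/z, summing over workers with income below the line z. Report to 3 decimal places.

0.232

Below z: 39×R32,000 (q = 39 of N = 131).
Relative gaps: (144000−32000)/144000 = 0.7778 (×39).
Σ = 30.333333. Dividing by the full population N = 131 gives P₁ = 0.232.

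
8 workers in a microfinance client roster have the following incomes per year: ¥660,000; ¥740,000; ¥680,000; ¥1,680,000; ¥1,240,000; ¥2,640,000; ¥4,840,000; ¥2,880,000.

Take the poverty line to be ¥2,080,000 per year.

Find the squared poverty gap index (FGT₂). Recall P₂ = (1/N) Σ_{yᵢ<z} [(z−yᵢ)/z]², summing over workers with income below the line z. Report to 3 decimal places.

0.192

Below z: ¥660,000, ¥680,000, ¥740,000, ¥1,240,000, ¥1,680,000 (q = 5 of N = 8).
Gap ratios (z−y)/z: (2080000−660000)/2080000 = 0.6827; (2080000−680000)/2080000 = 0.6731; (2080000−740000)/2080000 = 0.6442; (2080000−1240000)/2080000 = 0.4038; (2080000−1680000)/2080000 = 0.1923.
Squared: 0.4661; 0.4530; 0.4150; 0.1631; 0.0370.
Sum = 1.534209; P₂ = 1.534209 / 8 = 0.192.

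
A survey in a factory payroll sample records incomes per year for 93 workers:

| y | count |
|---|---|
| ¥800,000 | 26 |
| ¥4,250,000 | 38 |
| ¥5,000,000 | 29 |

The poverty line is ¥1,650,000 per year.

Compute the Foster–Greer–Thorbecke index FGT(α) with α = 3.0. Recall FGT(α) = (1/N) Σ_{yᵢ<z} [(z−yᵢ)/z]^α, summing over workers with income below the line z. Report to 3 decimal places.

0.038

Poor units: 26×¥800,000 (q = 26 of N = 93).
Shortfall ratios: (1650000−800000)/1650000 = 0.5152 (×26).
Raised to α = 3.0: 0.13671 (×26).
Sum = 3.554498; FGT(3.0) = 3.554498 / 93 = 0.038.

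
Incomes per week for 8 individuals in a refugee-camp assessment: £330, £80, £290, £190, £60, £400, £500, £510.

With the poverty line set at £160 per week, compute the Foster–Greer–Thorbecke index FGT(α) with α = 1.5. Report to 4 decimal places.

Incomes under z: £60, £80 (q = 2 of N = 8).
Normalized shortfalls: (160−60)/160 = 0.6250; (160−80)/160 = 0.5000.
Raised to α = 1.5: 0.49411; 0.35355.
Sum = 0.847659; FGT(1.5) = 0.847659 / 8 = 0.1060.

0.1060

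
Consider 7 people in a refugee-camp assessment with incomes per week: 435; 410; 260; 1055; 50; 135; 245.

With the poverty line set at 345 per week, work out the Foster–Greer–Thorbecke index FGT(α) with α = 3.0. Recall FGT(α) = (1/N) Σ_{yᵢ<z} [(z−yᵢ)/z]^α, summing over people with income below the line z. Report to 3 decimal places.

0.127

Incomes under z: 50, 135, 245, 260 (q = 4 of N = 7).
Relative gaps: (345−50)/345 = 0.8551; (345−135)/345 = 0.6087; (345−245)/345 = 0.2899; (345−260)/345 = 0.2464.
Raised to α = 3.0: 0.62519; 0.22553; 0.02435; 0.01496.
Sum = 0.890021; FGT(3.0) = 0.890021 / 7 = 0.127.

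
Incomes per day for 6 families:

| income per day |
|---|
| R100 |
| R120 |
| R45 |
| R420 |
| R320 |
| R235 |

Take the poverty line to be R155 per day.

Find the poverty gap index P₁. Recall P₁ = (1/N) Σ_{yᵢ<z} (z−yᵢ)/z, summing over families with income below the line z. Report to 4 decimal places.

Below z: R45, R100, R120 (q = 3 of N = 6).
Relative gaps: (155−45)/155 = 0.7097; (155−100)/155 = 0.3548; (155−120)/155 = 0.2258.
Σ = 1.290323. Dividing by the full population N = 6 gives P₁ = 0.2151.

0.2151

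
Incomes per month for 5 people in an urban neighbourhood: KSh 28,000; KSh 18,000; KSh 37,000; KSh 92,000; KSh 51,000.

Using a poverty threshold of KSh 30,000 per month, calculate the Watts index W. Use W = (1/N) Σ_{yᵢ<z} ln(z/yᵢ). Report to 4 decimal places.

0.1160

Below z: KSh 18,000, KSh 28,000 (q = 2 of N = 5).
ln(z/y) terms: ln(30000/18000) = 0.5108; ln(30000/28000) = 0.0690.
W = 0.579818 / 5 = 0.1160.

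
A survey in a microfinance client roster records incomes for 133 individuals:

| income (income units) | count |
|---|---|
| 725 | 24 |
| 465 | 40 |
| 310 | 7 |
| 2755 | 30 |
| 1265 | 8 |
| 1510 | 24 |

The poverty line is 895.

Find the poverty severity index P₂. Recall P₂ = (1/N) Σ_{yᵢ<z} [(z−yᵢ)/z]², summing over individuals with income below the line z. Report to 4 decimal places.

Below z: 7×310, 40×465, 24×725 (q = 71 of N = 133).
Shortfall ratios: (895−310)/895 = 0.6536 (×7); (895−465)/895 = 0.4804 (×40); (895−725)/895 = 0.1899 (×24).
Squared: 0.4272 (×7); 0.2308 (×40); 0.0361 (×24).
Sum = 13.089698; P₂ = 13.089698 / 133 = 0.0984.

0.0984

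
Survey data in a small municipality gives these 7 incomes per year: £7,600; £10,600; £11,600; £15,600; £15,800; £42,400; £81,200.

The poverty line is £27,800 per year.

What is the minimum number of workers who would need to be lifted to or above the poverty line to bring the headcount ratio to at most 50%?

5 of the 7 workers are poor, so H = 5/7 = 0.714.
A headcount ratio of at most 50% allows at most ⌊0.50 × 7⌋ = 3 poor workers.
So at least 5 − 3 = 2 must be lifted.

2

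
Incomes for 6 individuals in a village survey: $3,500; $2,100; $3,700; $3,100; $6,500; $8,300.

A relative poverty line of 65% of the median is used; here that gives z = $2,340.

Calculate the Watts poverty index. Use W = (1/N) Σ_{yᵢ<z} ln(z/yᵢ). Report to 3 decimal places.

0.018

Incomes under z: $2,100 (q = 1 of N = 6).
ln(z/y) terms: ln(2340/2100) = 0.1082.
W = 0.108214 / 6 = 0.018.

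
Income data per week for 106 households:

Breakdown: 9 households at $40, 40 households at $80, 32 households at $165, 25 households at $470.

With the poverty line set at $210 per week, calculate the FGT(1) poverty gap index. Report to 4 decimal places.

Below z: 9×$40, 40×$80, 32×$165 (q = 81 of N = 106).
Gap ratios (z−y)/z: (210−40)/210 = 0.8095 (×9); (210−80)/210 = 0.6190 (×40); (210−165)/210 = 0.2143 (×32).
Sum of shortfalls = 38.904762; P₁ averages over all N: 38.904762 / 106 = 0.3670.

0.3670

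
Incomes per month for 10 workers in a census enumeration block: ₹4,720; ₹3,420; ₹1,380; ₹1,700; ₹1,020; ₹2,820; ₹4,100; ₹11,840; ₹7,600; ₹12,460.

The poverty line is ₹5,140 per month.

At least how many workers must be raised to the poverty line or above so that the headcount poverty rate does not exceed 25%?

5

7 of the 10 workers are poor, so H = 7/10 = 0.700.
A headcount ratio of at most 25% allows at most ⌊0.25 × 10⌋ = 2 poor workers.
So at least 7 − 2 = 5 must be lifted.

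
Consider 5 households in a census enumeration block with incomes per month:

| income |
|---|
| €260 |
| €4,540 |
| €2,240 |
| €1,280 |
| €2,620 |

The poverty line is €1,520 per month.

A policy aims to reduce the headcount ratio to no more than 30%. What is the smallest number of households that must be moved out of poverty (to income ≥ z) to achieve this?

2 of the 5 households are poor, so H = 2/5 = 0.400.
A headcount ratio of at most 30% allows at most ⌊0.30 × 5⌋ = 1 poor households.
So at least 2 − 1 = 1 must be lifted.

1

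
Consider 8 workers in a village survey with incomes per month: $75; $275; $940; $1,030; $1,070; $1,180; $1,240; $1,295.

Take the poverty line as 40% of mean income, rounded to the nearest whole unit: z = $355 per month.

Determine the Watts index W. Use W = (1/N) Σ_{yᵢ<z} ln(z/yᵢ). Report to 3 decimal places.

Below the line: $75, $275 (q = 2 of N = 8).
Log gaps: ln(355/75) = 1.5546; ln(355/275) = 0.2553.
W = 1.809976 / 8 = 0.226.

0.226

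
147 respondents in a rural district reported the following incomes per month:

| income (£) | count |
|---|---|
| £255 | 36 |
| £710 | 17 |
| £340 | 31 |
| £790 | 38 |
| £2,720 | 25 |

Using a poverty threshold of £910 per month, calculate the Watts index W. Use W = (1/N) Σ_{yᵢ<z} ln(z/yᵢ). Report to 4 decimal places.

0.5844

Below the line: 36×£255, 31×£340, 17×£710, 38×£790 (q = 122 of N = 147).
ln(z/y) terms: ln(910/255) = 1.2722 (×36); ln(910/340) = 0.9845 (×31); ln(910/710) = 0.2482 (×17); ln(910/790) = 0.1414 (×38).
W = 85.910683 / 147 = 0.5844.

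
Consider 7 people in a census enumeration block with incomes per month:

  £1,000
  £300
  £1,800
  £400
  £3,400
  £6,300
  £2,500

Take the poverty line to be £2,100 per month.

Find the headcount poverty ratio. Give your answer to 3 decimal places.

0.571

4 of the 7 people have income below £2,100.
H = 4/7 = 0.571.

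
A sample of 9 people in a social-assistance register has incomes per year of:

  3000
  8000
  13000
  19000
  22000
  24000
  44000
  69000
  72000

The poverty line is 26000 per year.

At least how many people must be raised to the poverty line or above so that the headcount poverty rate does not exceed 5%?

6

6 of the 9 people are poor, so H = 6/9 = 0.667.
A headcount ratio of at most 5% allows at most ⌊0.05 × 9⌋ = 0 poor people.
So at least 6 − 0 = 6 must be lifted.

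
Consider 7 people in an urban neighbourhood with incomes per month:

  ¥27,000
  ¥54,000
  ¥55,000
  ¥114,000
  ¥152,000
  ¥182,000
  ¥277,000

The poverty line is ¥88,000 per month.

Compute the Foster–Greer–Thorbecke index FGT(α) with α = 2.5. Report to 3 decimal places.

0.083

Below z: ¥27,000, ¥54,000, ¥55,000 (q = 3 of N = 7).
Relative gaps: (88000−27000)/88000 = 0.6932; (88000−54000)/88000 = 0.3864; (88000−55000)/88000 = 0.3750.
Raised to α = 2.5: 0.40005; 0.09279; 0.08611.
Sum = 0.578956; FGT(2.5) = 0.578956 / 7 = 0.083.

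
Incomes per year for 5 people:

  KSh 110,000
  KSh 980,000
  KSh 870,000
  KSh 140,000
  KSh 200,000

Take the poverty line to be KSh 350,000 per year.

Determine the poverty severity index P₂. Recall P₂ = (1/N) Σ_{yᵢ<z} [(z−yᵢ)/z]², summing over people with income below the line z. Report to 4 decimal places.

Incomes under z: KSh 110,000, KSh 140,000, KSh 200,000 (q = 3 of N = 5).
Normalized shortfalls: (350000−110000)/350000 = 0.6857; (350000−140000)/350000 = 0.6000; (350000−200000)/350000 = 0.4286.
Squared: 0.4702; 0.3600; 0.1837.
Sum = 1.013878; P₂ = 1.013878 / 5 = 0.2028.

0.2028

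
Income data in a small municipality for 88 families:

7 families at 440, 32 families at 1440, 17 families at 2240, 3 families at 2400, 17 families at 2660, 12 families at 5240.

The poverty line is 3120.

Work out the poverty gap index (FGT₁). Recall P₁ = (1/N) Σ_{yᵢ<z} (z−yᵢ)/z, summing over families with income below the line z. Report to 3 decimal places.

0.355

Below z: 7×440, 32×1440, 17×2240, 3×2400, 17×2660 (q = 76 of N = 88).
Normalized shortfalls: (3120−440)/3120 = 0.8590 (×7); (3120−1440)/3120 = 0.5385 (×32); (3120−2240)/3120 = 0.2821 (×17); (3120−2400)/3120 = 0.2308 (×3); (3120−2660)/3120 = 0.1474 (×17).
Σ = 31.237179. Dividing by the full population N = 88 gives P₁ = 0.355.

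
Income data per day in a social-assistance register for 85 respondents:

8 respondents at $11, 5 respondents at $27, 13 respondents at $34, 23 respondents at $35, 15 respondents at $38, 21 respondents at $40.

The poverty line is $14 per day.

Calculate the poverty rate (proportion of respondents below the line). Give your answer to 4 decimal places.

8 of the 85 respondents have income below $14.
H = 8/85 = 0.0941.

0.0941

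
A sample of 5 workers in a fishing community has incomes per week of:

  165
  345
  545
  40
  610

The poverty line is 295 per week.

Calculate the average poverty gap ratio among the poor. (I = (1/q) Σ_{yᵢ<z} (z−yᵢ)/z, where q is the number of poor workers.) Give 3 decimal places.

Poor units: 40, 165 (q = 2 of N = 5).
Shortfall ratios (z−y)/z: 0.8644, 0.4407; sum = 1.305085.
I averages over the q = 2 poor units only: 1.305085 / 2 = 0.653.

0.653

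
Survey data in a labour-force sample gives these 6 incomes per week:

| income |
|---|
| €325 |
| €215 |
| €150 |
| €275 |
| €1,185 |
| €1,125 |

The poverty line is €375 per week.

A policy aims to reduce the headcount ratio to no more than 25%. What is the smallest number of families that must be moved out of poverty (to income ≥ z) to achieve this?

Currently q = 4 of N = 6 are below the line (H = 0.667).
A headcount ratio of at most 25% allows at most ⌊0.25 × 6⌋ = 1 poor families.
So at least 4 − 1 = 3 must be lifted.

3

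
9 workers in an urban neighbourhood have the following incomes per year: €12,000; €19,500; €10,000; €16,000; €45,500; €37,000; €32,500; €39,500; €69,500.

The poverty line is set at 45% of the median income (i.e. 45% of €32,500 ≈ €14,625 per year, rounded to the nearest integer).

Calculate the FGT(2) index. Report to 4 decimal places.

0.0147

Below the line: €10,000, €12,000 (q = 2 of N = 9).
Relative gaps: (14625−10000)/14625 = 0.3162; (14625−12000)/14625 = 0.1795.
Squared: 0.1000; 0.0322.
Sum = 0.132223; P₂ = 0.132223 / 9 = 0.0147.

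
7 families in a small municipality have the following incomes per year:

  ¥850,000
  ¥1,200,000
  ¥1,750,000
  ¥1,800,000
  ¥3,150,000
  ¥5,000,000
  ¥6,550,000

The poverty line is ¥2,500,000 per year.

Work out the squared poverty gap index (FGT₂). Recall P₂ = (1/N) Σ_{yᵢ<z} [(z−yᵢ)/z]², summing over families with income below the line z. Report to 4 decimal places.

0.1249

Below z: ¥850,000, ¥1,200,000, ¥1,750,000, ¥1,800,000 (q = 4 of N = 7).
Shortfall ratios: (2500000−850000)/2500000 = 0.6600; (2500000−1200000)/2500000 = 0.5200; (2500000−1750000)/2500000 = 0.3000; (2500000−1800000)/2500000 = 0.2800.
Squared: 0.4356; 0.2704; 0.0900; 0.0784.
Sum = 0.874400; P₂ = 0.874400 / 7 = 0.1249.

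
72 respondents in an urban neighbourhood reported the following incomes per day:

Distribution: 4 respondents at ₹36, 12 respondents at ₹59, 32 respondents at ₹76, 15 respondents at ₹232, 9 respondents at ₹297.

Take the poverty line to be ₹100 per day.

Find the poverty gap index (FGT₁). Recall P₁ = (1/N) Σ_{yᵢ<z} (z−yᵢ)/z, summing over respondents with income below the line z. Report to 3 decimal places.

Below the line: 4×₹36, 12×₹59, 32×₹76 (q = 48 of N = 72).
Normalized shortfalls: (100−36)/100 = 0.6400 (×4); (100−59)/100 = 0.4100 (×12); (100−76)/100 = 0.2400 (×32).
Sum of shortfalls = 15.160000; P₁ averages over all N: 15.160000 / 72 = 0.211.

0.211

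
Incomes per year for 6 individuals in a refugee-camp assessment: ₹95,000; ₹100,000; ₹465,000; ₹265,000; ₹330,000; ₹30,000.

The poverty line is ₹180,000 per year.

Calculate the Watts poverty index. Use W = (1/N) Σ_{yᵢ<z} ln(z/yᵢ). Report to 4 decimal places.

0.5031

Below the line: ₹30,000, ₹95,000, ₹100,000 (q = 3 of N = 6).
Log gaps: ln(180000/30000) = 1.7918; ln(180000/95000) = 0.6391; ln(180000/100000) = 0.5878.
W = 3.018626 / 6 = 0.5031.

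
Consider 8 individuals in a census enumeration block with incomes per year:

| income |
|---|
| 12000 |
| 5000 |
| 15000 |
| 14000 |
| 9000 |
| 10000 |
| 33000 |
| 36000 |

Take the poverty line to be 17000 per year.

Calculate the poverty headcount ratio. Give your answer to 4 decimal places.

6 of the 8 individuals have income below 17000.
H = 6/8 = 0.7500.

0.7500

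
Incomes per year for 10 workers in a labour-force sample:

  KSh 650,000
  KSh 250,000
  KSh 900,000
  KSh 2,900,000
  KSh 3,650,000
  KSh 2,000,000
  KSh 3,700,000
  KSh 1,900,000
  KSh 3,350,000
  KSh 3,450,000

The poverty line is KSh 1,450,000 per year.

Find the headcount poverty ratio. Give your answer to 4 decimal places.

3 of the 10 workers have income below KSh 1,450,000.
H = 3/10 = 0.3000.

0.3000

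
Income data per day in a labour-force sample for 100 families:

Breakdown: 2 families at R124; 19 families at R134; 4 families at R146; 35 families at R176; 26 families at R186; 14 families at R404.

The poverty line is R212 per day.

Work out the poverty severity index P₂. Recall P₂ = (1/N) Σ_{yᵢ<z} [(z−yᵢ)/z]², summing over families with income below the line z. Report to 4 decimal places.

Incomes under z: 2×R124, 19×R134, 4×R146, 35×R176, 26×R186 (q = 86 of N = 100).
Normalized shortfalls: (212−124)/212 = 0.4151 (×2); (212−134)/212 = 0.3679 (×19); (212−146)/212 = 0.3113 (×4); (212−176)/212 = 0.1698 (×35); (212−186)/212 = 0.1226 (×26).
Squared: 0.1723 (×2); 0.1354 (×19); 0.0969 (×4); 0.0288 (×35); 0.0150 (×26).
Sum = 4.704610; P₂ = 4.704610 / 100 = 0.0470.

0.0470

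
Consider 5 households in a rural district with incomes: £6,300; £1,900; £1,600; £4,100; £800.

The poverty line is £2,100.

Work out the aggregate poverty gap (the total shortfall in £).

£2,000

Below z: £800, £1,600, £1,900 (q = 3 of N = 5).
Individual gaps: 2100−800 = 1300; 2100−1600 = 500; 2100−1900 = 200.
Aggregate gap = £2,000.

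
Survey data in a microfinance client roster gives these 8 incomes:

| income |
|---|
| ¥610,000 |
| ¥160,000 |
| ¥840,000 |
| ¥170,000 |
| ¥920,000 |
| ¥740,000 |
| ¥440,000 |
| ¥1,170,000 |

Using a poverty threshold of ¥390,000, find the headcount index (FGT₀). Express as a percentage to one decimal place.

25.0%

2 of the 8 individuals have income below ¥390,000.
H = 2/8 = 25.0%.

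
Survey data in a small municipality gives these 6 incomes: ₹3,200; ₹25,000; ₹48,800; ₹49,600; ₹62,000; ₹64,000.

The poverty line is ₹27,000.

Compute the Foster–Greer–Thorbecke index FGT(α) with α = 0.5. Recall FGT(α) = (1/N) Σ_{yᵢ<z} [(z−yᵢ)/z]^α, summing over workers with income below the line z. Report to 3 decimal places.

Incomes under z: ₹3,200, ₹25,000 (q = 2 of N = 6).
Relative gaps: (27000−3200)/27000 = 0.8815; (27000−25000)/27000 = 0.0741.
Raised to α = 0.5: 0.93887; 0.27217.
Sum = 1.211038; FGT(0.5) = 1.211038 / 6 = 0.202.

0.202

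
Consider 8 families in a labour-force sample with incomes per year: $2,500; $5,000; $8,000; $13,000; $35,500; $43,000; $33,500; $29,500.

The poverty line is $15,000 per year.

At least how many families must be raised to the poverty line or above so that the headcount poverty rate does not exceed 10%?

4

4 of the 8 families are poor, so H = 4/8 = 0.500.
A headcount ratio of at most 10% allows at most ⌊0.10 × 8⌋ = 0 poor families.
So at least 4 − 0 = 4 must be lifted.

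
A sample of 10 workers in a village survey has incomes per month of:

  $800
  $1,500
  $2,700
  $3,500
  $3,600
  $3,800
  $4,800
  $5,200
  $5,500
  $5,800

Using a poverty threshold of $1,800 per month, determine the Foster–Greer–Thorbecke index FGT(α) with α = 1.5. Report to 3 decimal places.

0.048

Incomes under z: $800, $1,500 (q = 2 of N = 10).
Normalized shortfalls: (1800−800)/1800 = 0.5556; (1800−1500)/1800 = 0.1667.
Raised to α = 1.5: 0.41409; 0.06804.
Sum = 0.482128; FGT(1.5) = 0.482128 / 10 = 0.048.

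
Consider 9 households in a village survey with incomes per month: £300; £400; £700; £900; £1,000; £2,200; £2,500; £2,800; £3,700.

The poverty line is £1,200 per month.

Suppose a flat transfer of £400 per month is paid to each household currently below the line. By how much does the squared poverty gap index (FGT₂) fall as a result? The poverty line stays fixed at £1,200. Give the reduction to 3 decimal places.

0.109

Before: below the line — £300, £400, £700, £900, £1,000; squared poverty gap index (FGT₂) = 0.14120.
After the £400 transfer: below the line — £700, £800, £1,100; squared poverty gap index (FGT₂) = 0.03241.
Reduction = 0.14120 − 0.03241 = 0.109.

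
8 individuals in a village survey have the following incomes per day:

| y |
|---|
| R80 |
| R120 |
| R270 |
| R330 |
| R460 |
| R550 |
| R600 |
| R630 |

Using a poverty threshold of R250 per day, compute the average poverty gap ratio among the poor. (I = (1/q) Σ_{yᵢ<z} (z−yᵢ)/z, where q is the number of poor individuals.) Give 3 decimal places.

Incomes under z: R80, R120 (q = 2 of N = 8).
Relative gaps: 0.6800, 0.5200; sum = 1.200000.
The income-gap ratio divides by q (the poor only): 1.200000 / 2 = 0.600.

0.600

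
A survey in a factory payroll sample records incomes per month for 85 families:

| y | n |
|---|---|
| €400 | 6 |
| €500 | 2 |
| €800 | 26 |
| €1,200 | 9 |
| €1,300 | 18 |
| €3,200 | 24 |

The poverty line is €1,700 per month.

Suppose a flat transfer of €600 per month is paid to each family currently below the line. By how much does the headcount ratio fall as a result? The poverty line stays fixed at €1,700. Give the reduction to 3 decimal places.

Before: below the line — 6×€400, 2×€500, 26×€800, 9×€1,200, 18×€1,300; headcount ratio = 0.71765.
After the €600 transfer: below the line — 6×€1,000, 2×€1,100, 26×€1,400; headcount ratio = 0.40000.
Reduction = 0.71765 − 0.40000 = 0.318.

0.318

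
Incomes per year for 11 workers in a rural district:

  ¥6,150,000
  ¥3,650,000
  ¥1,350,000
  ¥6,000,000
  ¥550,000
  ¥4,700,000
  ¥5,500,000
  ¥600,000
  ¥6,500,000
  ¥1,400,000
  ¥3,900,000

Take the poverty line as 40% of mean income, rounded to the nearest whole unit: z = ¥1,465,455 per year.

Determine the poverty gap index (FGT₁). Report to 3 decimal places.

0.122

Below z: ¥550,000, ¥600,000, ¥1,350,000, ¥1,400,000 (q = 4 of N = 11).
Gap ratios (z−y)/z: (1465455−550000)/1465455 = 0.6247; (1465455−600000)/1465455 = 0.5906; (1465455−1350000)/1465455 = 0.0788; (1465455−1400000)/1465455 = 0.0447.
Σ = 1.338711. Dividing by the full population N = 11 gives P₁ = 0.122.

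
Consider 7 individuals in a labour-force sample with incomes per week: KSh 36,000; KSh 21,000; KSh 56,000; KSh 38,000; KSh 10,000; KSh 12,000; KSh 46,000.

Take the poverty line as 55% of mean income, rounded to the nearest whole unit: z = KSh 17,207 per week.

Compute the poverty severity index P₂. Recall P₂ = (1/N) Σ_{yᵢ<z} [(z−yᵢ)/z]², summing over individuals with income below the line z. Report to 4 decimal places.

Below the line: KSh 10,000, KSh 12,000 (q = 2 of N = 7).
Normalized shortfalls: (17207−10000)/17207 = 0.4188; (17207−12000)/17207 = 0.3026.
Squared: 0.1754; 0.0916.
Sum = 0.267000; P₂ = 0.267000 / 7 = 0.0381.

0.0381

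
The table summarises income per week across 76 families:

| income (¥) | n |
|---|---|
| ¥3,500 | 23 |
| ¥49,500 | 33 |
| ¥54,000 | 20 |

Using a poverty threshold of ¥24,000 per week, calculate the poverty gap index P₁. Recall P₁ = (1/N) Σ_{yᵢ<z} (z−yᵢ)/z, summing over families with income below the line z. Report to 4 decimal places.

Below the line: 23×¥3,500 (q = 23 of N = 76).
Shortfall ratios: (24000−3500)/24000 = 0.8542 (×23).
Sum of shortfalls = 19.645833; P₁ averages over all N: 19.645833 / 76 = 0.2585.

0.2585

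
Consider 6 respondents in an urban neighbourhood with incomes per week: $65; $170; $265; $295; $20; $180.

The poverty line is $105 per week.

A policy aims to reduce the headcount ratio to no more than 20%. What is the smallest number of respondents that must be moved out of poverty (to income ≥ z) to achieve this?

2 of the 6 respondents are poor, so H = 2/6 = 0.333.
A headcount ratio of at most 20% allows at most ⌊0.20 × 6⌋ = 1 poor respondents.
So at least 2 − 1 = 1 must be lifted.

1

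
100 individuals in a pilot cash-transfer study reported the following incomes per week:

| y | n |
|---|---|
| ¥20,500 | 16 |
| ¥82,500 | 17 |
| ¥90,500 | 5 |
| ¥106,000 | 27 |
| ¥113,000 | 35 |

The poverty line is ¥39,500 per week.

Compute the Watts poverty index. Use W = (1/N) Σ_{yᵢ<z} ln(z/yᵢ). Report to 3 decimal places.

Poor units: 16×¥20,500 (q = 16 of N = 100).
Log gaps: ln(39500/20500) = 0.6559 (×16).
W = 10.494013 / 100 = 0.105.

0.105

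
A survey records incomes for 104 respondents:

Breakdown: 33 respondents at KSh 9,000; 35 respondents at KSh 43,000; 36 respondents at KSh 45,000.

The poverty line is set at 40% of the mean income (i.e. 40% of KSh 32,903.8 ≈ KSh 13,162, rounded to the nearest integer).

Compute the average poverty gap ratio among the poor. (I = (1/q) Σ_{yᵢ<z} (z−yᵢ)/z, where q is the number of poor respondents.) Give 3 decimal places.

Below the line: 33×KSh 9,000 (q = 33 of N = 104).
Shortfall ratios (z−y)/z: 0.3162 (×33); sum = 10.435040.
I averages over the q = 33 poor units only: 10.435040 / 33 = 0.316.

0.316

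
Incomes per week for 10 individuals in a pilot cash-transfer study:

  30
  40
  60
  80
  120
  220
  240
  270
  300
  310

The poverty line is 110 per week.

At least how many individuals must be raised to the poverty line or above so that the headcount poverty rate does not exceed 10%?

3

4 of the 10 individuals are poor, so H = 4/10 = 0.400.
A headcount ratio of at most 10% allows at most ⌊0.10 × 10⌋ = 1 poor individuals.
So at least 4 − 1 = 3 must be lifted.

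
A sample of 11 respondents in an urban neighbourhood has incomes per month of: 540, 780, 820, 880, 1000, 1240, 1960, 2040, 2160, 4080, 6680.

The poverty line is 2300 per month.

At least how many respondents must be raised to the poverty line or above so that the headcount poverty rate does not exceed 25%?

7

Currently q = 9 of N = 11 are below the line (H = 0.818).
A headcount ratio of at most 25% allows at most ⌊0.25 × 11⌋ = 2 poor respondents.
So at least 9 − 2 = 7 must be lifted.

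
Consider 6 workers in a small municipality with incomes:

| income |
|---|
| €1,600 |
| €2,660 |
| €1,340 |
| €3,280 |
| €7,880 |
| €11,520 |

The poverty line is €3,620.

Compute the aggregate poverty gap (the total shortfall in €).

€5,600

Poor units: €1,340, €1,600, €2,660, €3,280 (q = 4 of N = 6).
Individual gaps: 3620−1340 = 2280; 3620−1600 = 2020; 3620−2660 = 960; 3620−3280 = 340.
Aggregate gap = €5,600.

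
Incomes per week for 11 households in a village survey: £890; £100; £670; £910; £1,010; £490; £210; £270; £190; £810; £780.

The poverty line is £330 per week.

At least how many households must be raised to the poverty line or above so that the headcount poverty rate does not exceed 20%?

Currently q = 4 of N = 11 are below the line (H = 0.364).
A headcount ratio of at most 20% allows at most ⌊0.20 × 11⌋ = 2 poor households.
So at least 4 − 2 = 2 must be lifted.

2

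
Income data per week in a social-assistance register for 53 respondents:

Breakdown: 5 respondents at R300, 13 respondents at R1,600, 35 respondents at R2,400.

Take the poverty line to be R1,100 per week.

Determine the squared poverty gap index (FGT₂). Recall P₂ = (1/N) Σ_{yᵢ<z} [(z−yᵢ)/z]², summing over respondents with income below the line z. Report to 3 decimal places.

Below z: 5×R300 (q = 5 of N = 53).
Normalized shortfalls: (1100−300)/1100 = 0.7273 (×5).
Squared: 0.5289 (×5).
Sum = 2.644628; P₂ = 2.644628 / 53 = 0.050.

0.050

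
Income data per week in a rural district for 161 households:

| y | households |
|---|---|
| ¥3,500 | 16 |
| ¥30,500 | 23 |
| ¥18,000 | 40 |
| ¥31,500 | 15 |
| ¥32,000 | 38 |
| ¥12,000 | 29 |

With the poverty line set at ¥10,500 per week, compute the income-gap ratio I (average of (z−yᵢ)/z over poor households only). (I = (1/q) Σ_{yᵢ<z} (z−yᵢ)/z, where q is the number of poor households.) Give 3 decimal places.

0.667

Below z: 16×¥3,500 (q = 16 of N = 161).
Shortfall ratios (z−y)/z: 0.6667 (×16); sum = 10.666667.
I averages over the q = 16 poor units only: 10.666667 / 16 = 0.667.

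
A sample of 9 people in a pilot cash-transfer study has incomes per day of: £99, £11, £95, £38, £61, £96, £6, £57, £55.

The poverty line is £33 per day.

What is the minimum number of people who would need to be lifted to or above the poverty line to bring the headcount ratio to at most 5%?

2

Currently q = 2 of N = 9 are below the line (H = 0.222).
A headcount ratio of at most 5% allows at most ⌊0.05 × 9⌋ = 0 poor people.
So at least 2 − 0 = 2 must be lifted.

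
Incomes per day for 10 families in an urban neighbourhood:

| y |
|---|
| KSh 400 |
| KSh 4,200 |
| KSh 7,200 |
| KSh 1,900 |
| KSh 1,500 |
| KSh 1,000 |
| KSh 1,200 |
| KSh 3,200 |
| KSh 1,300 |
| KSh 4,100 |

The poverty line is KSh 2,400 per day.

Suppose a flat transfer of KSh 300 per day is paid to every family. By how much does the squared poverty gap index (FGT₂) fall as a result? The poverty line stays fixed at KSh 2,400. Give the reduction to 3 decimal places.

Before: below the line — KSh 400, KSh 1,000, KSh 1,200, KSh 1,300, KSh 1,500, KSh 1,900; squared poverty gap index (FGT₂) = 0.16788.
After the KSh 300 transfer: below the line — KSh 700, KSh 1,300, KSh 1,500, KSh 1,600, KSh 1,800, KSh 2,200; squared poverty gap index (FGT₂) = 0.10330.
Reduction = 0.16788 − 0.10330 = 0.065.

0.065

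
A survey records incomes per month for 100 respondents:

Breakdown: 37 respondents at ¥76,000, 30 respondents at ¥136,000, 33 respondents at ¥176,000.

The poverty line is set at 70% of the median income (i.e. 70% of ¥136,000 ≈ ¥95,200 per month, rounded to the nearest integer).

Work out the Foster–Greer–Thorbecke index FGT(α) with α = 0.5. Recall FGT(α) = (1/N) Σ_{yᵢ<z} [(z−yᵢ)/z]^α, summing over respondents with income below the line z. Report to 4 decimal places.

0.1662

Poor units: 37×¥76,000 (q = 37 of N = 100).
Shortfall ratios: (95200−76000)/95200 = 0.2017 (×37).
Raised to α = 0.5: 0.44909 (×37).
Sum = 16.616282; FGT(0.5) = 16.616282 / 100 = 0.1662.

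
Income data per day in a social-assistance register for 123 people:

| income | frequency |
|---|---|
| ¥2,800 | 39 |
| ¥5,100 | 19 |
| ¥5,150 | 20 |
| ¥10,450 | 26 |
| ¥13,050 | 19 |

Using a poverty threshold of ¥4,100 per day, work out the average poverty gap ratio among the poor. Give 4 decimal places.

Poor units: 39×¥2,800 (q = 39 of N = 123).
Relative gaps: 0.3171 (×39); sum = 12.365854.
I averages over the q = 39 poor units only: 12.365854 / 39 = 0.3171.

0.3171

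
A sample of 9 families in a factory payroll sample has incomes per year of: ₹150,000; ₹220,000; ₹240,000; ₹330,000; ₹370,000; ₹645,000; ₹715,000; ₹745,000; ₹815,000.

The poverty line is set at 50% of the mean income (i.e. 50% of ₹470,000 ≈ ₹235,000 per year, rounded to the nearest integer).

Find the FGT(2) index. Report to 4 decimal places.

Incomes under z: ₹150,000, ₹220,000 (q = 2 of N = 9).
Normalized shortfalls: (235000−150000)/235000 = 0.3617; (235000−220000)/235000 = 0.0638.
Squared: 0.1308; 0.0041.
Sum = 0.134903; P₂ = 0.134903 / 9 = 0.0150.

0.0150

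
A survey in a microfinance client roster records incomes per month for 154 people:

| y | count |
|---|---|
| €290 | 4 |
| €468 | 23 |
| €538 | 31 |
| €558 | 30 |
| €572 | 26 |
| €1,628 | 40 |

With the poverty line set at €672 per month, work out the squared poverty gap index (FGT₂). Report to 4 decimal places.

Incomes under z: 4×€290, 23×€468, 31×€538, 30×€558, 26×€572 (q = 114 of N = 154).
Shortfall ratios: (672−290)/672 = 0.5685 (×4); (672−468)/672 = 0.3036 (×23); (672−538)/672 = 0.1994 (×31); (672−558)/672 = 0.1696 (×30); (672−572)/672 = 0.1488 (×26).
Squared: 0.3231 (×4); 0.0922 (×23); 0.0398 (×31); 0.0288 (×30); 0.0221 (×26).
Sum = 6.083874; P₂ = 6.083874 / 154 = 0.0395.

0.0395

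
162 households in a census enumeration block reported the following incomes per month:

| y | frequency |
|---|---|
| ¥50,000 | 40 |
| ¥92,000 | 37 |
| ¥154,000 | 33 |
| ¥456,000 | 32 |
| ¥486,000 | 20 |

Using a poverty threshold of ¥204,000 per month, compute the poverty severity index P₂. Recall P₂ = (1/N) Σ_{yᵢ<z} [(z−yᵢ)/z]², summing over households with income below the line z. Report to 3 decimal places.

Incomes under z: 40×¥50,000, 37×¥92,000, 33×¥154,000 (q = 110 of N = 162).
Gap ratios (z−y)/z: (204000−50000)/204000 = 0.7549 (×40); (204000−92000)/204000 = 0.5490 (×37); (204000−154000)/204000 = 0.2451 (×33).
Squared: 0.5699 (×40); 0.3014 (×37); 0.0601 (×33).
Sum = 35.930123; P₂ = 35.930123 / 162 = 0.222.

0.222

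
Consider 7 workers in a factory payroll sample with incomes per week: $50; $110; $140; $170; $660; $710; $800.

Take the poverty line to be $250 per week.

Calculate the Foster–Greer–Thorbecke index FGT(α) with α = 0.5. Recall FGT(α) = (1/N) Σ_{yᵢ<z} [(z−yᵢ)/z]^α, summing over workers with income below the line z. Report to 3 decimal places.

Poor units: $50, $110, $140, $170 (q = 4 of N = 7).
Gap ratios (z−y)/z: (250−50)/250 = 0.8000; (250−110)/250 = 0.5600; (250−140)/250 = 0.4400; (250−170)/250 = 0.3200.
Raised to α = 0.5: 0.89443; 0.74833; 0.66332; 0.56569.
Sum = 2.871769; FGT(0.5) = 2.871769 / 7 = 0.410.

0.410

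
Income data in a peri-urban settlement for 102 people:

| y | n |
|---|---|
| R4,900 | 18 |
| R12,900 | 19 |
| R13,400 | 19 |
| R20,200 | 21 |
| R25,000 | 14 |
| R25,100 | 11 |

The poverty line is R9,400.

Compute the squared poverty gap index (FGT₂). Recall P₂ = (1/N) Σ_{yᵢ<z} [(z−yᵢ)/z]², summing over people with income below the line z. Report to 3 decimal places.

Below z: 18×R4,900 (q = 18 of N = 102).
Relative gaps: (9400−4900)/9400 = 0.4787 (×18).
Squared: 0.2292 (×18).
Sum = 4.125170; P₂ = 4.125170 / 102 = 0.040.

0.040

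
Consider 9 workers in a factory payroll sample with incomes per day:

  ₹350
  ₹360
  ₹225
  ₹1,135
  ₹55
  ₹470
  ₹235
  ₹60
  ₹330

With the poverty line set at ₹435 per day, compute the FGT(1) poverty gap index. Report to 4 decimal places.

Below z: ₹55, ₹60, ₹225, ₹235, ₹330, ₹350, ₹360 (q = 7 of N = 9).
Relative gaps: (435−55)/435 = 0.8736; (435−60)/435 = 0.8621; (435−225)/435 = 0.4828; (435−235)/435 = 0.4598; (435−330)/435 = 0.2414; (435−350)/435 = 0.1954; (435−360)/435 = 0.1724.
Σ = 3.287356. Dividing by the full population N = 9 gives P₁ = 0.3653.

0.3653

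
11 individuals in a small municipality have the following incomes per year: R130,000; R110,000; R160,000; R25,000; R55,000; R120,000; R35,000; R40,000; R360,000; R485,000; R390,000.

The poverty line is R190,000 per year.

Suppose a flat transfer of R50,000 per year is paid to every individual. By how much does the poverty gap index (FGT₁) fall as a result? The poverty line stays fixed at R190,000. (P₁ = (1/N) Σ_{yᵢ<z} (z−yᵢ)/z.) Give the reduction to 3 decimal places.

0.182

Before: below the line — R25,000, R35,000, R40,000, R55,000, R110,000, R120,000, R130,000, R160,000; poverty gap index (FGT₁) = 0.40431.
After the R50,000 transfer: below the line — R75,000, R85,000, R90,000, R105,000, R160,000, R170,000, R180,000; poverty gap index (FGT₁) = 0.22249.
Reduction = 0.40431 − 0.22249 = 0.182.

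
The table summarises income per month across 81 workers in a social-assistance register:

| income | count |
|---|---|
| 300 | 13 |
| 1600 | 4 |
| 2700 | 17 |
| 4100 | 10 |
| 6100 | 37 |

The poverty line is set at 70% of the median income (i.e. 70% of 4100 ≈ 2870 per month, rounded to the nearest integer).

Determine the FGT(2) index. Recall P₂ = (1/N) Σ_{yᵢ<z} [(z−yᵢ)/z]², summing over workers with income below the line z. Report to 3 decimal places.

0.139

Below the line: 13×300, 4×1600, 17×2700 (q = 34 of N = 81).
Normalized shortfalls: (2870−300)/2870 = 0.8955 (×13); (2870−1600)/2870 = 0.4425 (×4); (2870−2700)/2870 = 0.0592 (×17).
Squared: 0.8019 (×13); 0.1958 (×4); 0.0035 (×17).
Sum = 11.267176; P₂ = 11.267176 / 81 = 0.139.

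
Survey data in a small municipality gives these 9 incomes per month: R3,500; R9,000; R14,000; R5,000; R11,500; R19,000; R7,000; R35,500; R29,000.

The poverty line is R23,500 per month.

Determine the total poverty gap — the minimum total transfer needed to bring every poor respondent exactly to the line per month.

Below the line: R3,500, R5,000, R7,000, R9,000, R11,500, R14,000, R19,000 (q = 7 of N = 9).
Individual gaps: 23500−3500 = 20000; 23500−5000 = 18500; 23500−7000 = 16500; 23500−9000 = 14500; 23500−11500 = 12000; 23500−14000 = 9500; 23500−19000 = 4500.
Aggregate gap = R95,500.

R95,500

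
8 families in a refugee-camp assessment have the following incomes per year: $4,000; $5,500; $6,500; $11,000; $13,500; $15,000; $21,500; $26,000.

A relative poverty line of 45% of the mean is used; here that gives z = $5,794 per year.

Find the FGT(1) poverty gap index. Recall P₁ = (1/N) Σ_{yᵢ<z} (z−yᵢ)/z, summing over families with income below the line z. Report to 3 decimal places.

Below the line: $4,000, $5,500 (q = 2 of N = 8).
Normalized shortfalls: (5794−4000)/5794 = 0.3096; (5794−5500)/5794 = 0.0507.
Sum of shortfalls = 0.360373; P₁ averages over all N: 0.360373 / 8 = 0.045.

0.045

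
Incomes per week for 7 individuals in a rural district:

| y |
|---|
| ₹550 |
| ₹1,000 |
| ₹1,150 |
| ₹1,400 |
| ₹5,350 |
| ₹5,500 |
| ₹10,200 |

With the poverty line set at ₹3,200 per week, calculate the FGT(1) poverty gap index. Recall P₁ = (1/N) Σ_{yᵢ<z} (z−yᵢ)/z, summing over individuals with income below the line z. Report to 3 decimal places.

Poor units: ₹550, ₹1,000, ₹1,150, ₹1,400 (q = 4 of N = 7).
Relative gaps: (3200−550)/3200 = 0.8281; (3200−1000)/3200 = 0.6875; (3200−1150)/3200 = 0.6406; (3200−1400)/3200 = 0.5625.
Sum of shortfalls = 2.718750; P₁ averages over all N: 2.718750 / 7 = 0.388.

0.388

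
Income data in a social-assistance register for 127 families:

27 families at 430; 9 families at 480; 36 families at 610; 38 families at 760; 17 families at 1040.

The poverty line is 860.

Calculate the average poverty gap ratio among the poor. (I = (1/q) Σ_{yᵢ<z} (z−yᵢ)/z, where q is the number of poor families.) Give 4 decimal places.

0.2942

Below the line: 27×430, 9×480, 36×610, 38×760 (q = 110 of N = 127).
Relative gaps: 0.5000 (×27), 0.4419 (×9), 0.2907 (×36), 0.1163 (×38); sum = 32.360465.
The income-gap ratio divides by q (the poor only): 32.360465 / 110 = 0.2942.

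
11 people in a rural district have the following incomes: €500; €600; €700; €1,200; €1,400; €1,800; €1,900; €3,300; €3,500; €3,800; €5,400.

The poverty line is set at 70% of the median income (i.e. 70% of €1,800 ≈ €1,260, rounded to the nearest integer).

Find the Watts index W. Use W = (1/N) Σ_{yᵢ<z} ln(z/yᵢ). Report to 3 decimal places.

Poor units: €500, €600, €700, €1,200 (q = 4 of N = 11).
Log gaps: ln(1260/500) = 0.9243; ln(1260/600) = 0.7419; ln(1260/700) = 0.5878; ln(1260/1200) = 0.0488.
W = 2.302773 / 11 = 0.209.

0.209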